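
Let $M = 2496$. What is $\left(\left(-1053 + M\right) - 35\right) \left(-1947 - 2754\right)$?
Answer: $-6619008$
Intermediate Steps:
$\left(\left(-1053 + M\right) - 35\right) \left(-1947 - 2754\right) = \left(\left(-1053 + 2496\right) - 35\right) \left(-1947 - 2754\right) = \left(1443 - 35\right) \left(-4701\right) = 1408 \left(-4701\right) = -6619008$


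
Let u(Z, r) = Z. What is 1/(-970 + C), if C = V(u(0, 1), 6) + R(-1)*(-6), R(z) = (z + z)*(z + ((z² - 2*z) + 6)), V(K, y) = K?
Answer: -1/874 ≈ -0.0011442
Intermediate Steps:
R(z) = 2*z*(6 + z² - z) (R(z) = (2*z)*(z + (6 + z² - 2*z)) = (2*z)*(6 + z² - z) = 2*z*(6 + z² - z))
C = 96 (C = 0 + (2*(-1)*(6 + (-1)² - 1*(-1)))*(-6) = 0 + (2*(-1)*(6 + 1 + 1))*(-6) = 0 + (2*(-1)*8)*(-6) = 0 - 16*(-6) = 0 + 96 = 96)
1/(-970 + C) = 1/(-970 + 96) = 1/(-874) = -1/874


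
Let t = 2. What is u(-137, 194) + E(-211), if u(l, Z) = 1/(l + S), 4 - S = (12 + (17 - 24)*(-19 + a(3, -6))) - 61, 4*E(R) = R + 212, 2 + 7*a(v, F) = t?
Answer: 213/868 ≈ 0.24539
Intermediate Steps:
a(v, F) = 0 (a(v, F) = -2/7 + (⅐)*2 = -2/7 + 2/7 = 0)
E(R) = 53 + R/4 (E(R) = (R + 212)/4 = (212 + R)/4 = 53 + R/4)
S = -80 (S = 4 - ((12 + (17 - 24)*(-19 + 0)) - 61) = 4 - ((12 - 7*(-19)) - 61) = 4 - ((12 + 133) - 61) = 4 - (145 - 61) = 4 - 1*84 = 4 - 84 = -80)
u(l, Z) = 1/(-80 + l) (u(l, Z) = 1/(l - 80) = 1/(-80 + l))
u(-137, 194) + E(-211) = 1/(-80 - 137) + (53 + (¼)*(-211)) = 1/(-217) + (53 - 211/4) = -1/217 + ¼ = 213/868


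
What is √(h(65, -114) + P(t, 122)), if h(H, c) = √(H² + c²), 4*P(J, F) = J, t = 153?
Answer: √(153 + 4*√17221)/2 ≈ 13.018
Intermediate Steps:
P(J, F) = J/4
√(h(65, -114) + P(t, 122)) = √(√(65² + (-114)²) + (¼)*153) = √(√(4225 + 12996) + 153/4) = √(√17221 + 153/4) = √(153/4 + √17221)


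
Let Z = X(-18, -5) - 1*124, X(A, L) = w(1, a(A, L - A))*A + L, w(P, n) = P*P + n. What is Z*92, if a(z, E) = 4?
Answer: -20148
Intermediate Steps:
w(P, n) = n + P² (w(P, n) = P² + n = n + P²)
X(A, L) = L + 5*A (X(A, L) = (4 + 1²)*A + L = (4 + 1)*A + L = 5*A + L = L + 5*A)
Z = -219 (Z = (-5 + 5*(-18)) - 1*124 = (-5 - 90) - 124 = -95 - 124 = -219)
Z*92 = -219*92 = -20148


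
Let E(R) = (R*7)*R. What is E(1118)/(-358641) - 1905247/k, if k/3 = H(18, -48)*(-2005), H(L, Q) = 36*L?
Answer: -1237765804579/51773414760 ≈ -23.907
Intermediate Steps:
k = -3897720 (k = 3*((36*18)*(-2005)) = 3*(648*(-2005)) = 3*(-1299240) = -3897720)
E(R) = 7*R² (E(R) = (7*R)*R = 7*R²)
E(1118)/(-358641) - 1905247/k = (7*1118²)/(-358641) - 1905247/(-3897720) = (7*1249924)*(-1/358641) - 1905247*(-1/3897720) = 8749468*(-1/358641) + 1905247/3897720 = -8749468/358641 + 1905247/3897720 = -1237765804579/51773414760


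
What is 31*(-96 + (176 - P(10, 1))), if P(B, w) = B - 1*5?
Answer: 2325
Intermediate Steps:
P(B, w) = -5 + B (P(B, w) = B - 5 = -5 + B)
31*(-96 + (176 - P(10, 1))) = 31*(-96 + (176 - (-5 + 10))) = 31*(-96 + (176 - 1*5)) = 31*(-96 + (176 - 5)) = 31*(-96 + 171) = 31*75 = 2325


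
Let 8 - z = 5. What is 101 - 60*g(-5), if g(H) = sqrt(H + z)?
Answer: 101 - 60*I*sqrt(2) ≈ 101.0 - 84.853*I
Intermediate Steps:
z = 3 (z = 8 - 1*5 = 8 - 5 = 3)
g(H) = sqrt(3 + H) (g(H) = sqrt(H + 3) = sqrt(3 + H))
101 - 60*g(-5) = 101 - 60*sqrt(3 - 5) = 101 - 60*I*sqrt(2)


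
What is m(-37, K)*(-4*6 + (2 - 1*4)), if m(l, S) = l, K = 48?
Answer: 962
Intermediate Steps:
m(-37, K)*(-4*6 + (2 - 1*4)) = -37*(-4*6 + (2 - 1*4)) = -37*(-24 + (2 - 4)) = -37*(-24 - 2) = -37*(-26) = 962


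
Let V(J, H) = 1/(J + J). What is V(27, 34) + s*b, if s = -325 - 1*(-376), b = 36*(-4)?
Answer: -396575/54 ≈ -7344.0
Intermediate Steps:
b = -144
s = 51 (s = -325 + 376 = 51)
V(J, H) = 1/(2*J)
V(27, 34) + s*b = (1/2)/27 + 51*(-144) = (1/2)*(1/27) - 7344 = 1/54 - 7344 = -396575/54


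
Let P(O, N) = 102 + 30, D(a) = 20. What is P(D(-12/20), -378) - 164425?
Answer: -164293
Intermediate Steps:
P(O, N) = 132
P(D(-12/20), -378) - 164425 = 132 - 164425 = -164293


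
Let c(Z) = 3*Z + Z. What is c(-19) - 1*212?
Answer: -288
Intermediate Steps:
c(Z) = 4*Z
c(-19) - 1*212 = 4*(-19) - 1*212 = -76 - 212 = -288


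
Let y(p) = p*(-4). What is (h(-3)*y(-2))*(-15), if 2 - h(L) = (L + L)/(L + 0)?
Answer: 0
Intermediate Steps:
y(p) = -4*p
h(L) = 0 (h(L) = 2 - (L + L)/(L + 0) = 2 - 2*L/L = 2 - 1*2 = 2 - 2 = 0)
(h(-3)*y(-2))*(-15) = (0*(-4*(-2)))*(-15) = (0*8)*(-15) = 0*(-15) = 0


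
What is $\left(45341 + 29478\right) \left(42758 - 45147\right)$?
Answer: $-178742591$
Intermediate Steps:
$\left(45341 + 29478\right) \left(42758 - 45147\right) = 74819 \left(-2389\right) = -178742591$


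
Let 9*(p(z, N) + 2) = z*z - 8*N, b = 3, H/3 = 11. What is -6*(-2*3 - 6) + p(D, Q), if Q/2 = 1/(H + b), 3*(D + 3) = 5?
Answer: 1894/27 ≈ 70.148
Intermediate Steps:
H = 33 (H = 3*11 = 33)
D = -4/3 (D = -3 + (⅓)*5 = -3 + 5/3 = -4/3 ≈ -1.3333)
Q = 1/18 (Q = 2/(33 + 3) = 2/36 = 2*(1/36) = 1/18 ≈ 0.055556)
p(z, N) = -2 - 8*N/9 + z²/9 (p(z, N) = -2 + (z*z - 8*N)/9 = -2 + (z² - 8*N)/9 = -2 + (-8*N/9 + z²/9) = -2 - 8*N/9 + z²/9)
-6*(-2*3 - 6) + p(D, Q) = -6*(-2*3 - 6) + (-2 - 8/9*1/18 + (-4/3)²/9) = -6*(-6 - 6) + (-2 - 4/81 + (⅑)*(16/9)) = -6*(-12) + (-2 - 4/81 + 16/81) = 72 - 50/27 = 1894/27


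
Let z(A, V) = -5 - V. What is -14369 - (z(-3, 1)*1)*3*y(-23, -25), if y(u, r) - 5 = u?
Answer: -14693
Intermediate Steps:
y(u, r) = 5 + u
-14369 - (z(-3, 1)*1)*3*y(-23, -25) = -14369 - ((-5 - 1*1)*1)*3*(5 - 23) = -14369 - ((-5 - 1)*1)*3*(-18) = -14369 - -6*1*3*(-18) = -14369 - (-6*3)*(-18) = -14369 - (-18)*(-18) = -14369 - 1*324 = -14369 - 324 = -14693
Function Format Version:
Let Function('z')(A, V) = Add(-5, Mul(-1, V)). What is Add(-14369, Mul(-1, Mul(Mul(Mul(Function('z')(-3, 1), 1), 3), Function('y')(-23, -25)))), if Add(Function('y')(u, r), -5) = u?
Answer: -14693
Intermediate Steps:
Function('y')(u, r) = Add(5, u)
Add(-14369, Mul(-1, Mul(Mul(Mul(Function('z')(-3, 1), 1), 3), Function('y')(-23, -25)))) = Add(-14369, Mul(-1, Mul(Mul(Mul(Add(-5, Mul(-1, 1)), 1), 3), Add(5, -23)))) = Add(-14369, Mul(-1, Mul(Mul(Mul(Add(-5, -1), 1), 3), -18))) = Add(-14369, Mul(-1, Mul(Mul(Mul(-6, 1), 3), -18))) = Add(-14369, Mul(-1, Mul(Mul(-6, 3), -18))) = Add(-14369, Mul(-1, Mul(-18, -18))) = Add(-14369, Mul(-1, 324)) = Add(-14369, -324) = -14693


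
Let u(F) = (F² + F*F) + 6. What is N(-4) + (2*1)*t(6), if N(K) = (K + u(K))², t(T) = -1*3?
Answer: 1150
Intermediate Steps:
u(F) = 6 + 2*F² (u(F) = (F² + F²) + 6 = 2*F² + 6 = 6 + 2*F²)
t(T) = -3
N(K) = (6 + K + 2*K²)² (N(K) = (K + (6 + 2*K²))² = (6 + K + 2*K²)²)
N(-4) + (2*1)*t(6) = (6 - 4 + 2*(-4)²)² + (2*1)*(-3) = (6 - 4 + 2*16)² + 2*(-3) = (6 - 4 + 32)² - 6 = 34² - 6 = 1156 - 6 = 1150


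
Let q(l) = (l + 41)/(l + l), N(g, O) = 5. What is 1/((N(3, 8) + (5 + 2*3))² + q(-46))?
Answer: 92/23557 ≈ 0.0039054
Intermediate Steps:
q(l) = (41 + l)/(2*l) (q(l) = (41 + l)/((2*l)) = (41 + l)*(1/(2*l)) = (41 + l)/(2*l))
1/((N(3, 8) + (5 + 2*3))² + q(-46)) = 1/((5 + (5 + 2*3))² + (½)*(41 - 46)/(-46)) = 1/((5 + (5 + 6))² + (½)*(-1/46)*(-5)) = 1/((5 + 11)² + 5/92) = 1/(16² + 5/92) = 1/(256 + 5/92) = 1/(23557/92) = 92/23557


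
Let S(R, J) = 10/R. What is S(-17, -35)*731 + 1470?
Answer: 1040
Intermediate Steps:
S(-17, -35)*731 + 1470 = (10/(-17))*731 + 1470 = (10*(-1/17))*731 + 1470 = -10/17*731 + 1470 = -430 + 1470 = 1040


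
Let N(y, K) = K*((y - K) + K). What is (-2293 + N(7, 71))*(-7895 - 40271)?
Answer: 86506136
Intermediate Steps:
N(y, K) = K*y
(-2293 + N(7, 71))*(-7895 - 40271) = (-2293 + 71*7)*(-7895 - 40271) = (-2293 + 497)*(-48166) = -1796*(-48166) = 86506136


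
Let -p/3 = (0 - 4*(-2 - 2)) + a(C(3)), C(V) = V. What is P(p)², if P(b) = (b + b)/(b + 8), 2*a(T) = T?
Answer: 44100/7921 ≈ 5.5675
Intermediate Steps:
a(T) = T/2
p = -105/2 (p = -3*((0 - 4*(-2 - 2)) + (½)*3) = -3*((0 - 4*(-4)) + 3/2) = -3*((0 + 16) + 3/2) = -3*(16 + 3/2) = -3*35/2 = -105/2 ≈ -52.500)
P(b) = 2*b/(8 + b) (P(b) = (2*b)/(8 + b) = 2*b/(8 + b))
P(p)² = (2*(-105/2)/(8 - 105/2))² = (2*(-105/2)/(-89/2))² = (2*(-105/2)*(-2/89))² = (210/89)² = 44100/7921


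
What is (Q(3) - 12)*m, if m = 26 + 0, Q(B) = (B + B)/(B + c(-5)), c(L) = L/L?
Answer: -273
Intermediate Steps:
c(L) = 1
Q(B) = 2*B/(1 + B) (Q(B) = (B + B)/(B + 1) = (2*B)/(1 + B) = 2*B/(1 + B))
m = 26
(Q(3) - 12)*m = (2*3/(1 + 3) - 12)*26 = (2*3/4 - 12)*26 = (2*3*(¼) - 12)*26 = (3/2 - 12)*26 = -21/2*26 = -273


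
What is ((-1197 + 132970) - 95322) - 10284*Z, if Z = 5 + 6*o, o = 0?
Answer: -14969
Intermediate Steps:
Z = 5 (Z = 5 + 6*0 = 5 + 0 = 5)
((-1197 + 132970) - 95322) - 10284*Z = ((-1197 + 132970) - 95322) - 10284*5 = (131773 - 95322) - 51420 = 36451 - 51420 = -14969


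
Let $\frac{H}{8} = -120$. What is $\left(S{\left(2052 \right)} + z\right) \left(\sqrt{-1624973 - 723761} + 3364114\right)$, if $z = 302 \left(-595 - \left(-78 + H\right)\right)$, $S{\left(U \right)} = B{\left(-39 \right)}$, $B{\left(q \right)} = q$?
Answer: $449940155158 + 133747 i \sqrt{2348734} \approx 4.4994 \cdot 10^{11} + 2.0498 \cdot 10^{8} i$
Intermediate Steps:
$H = -960$ ($H = 8 \left(-120\right) = -960$)
$S{\left(U \right)} = -39$
$z = 133786$ ($z = 302 \left(-595 + \left(157 - \left(-960 + 79\right)\right)\right) = 302 \left(-595 + \left(157 - -881\right)\right) = 302 \left(-595 + \left(157 + 881\right)\right) = 302 \left(-595 + 1038\right) = 302 \cdot 443 = 133786$)
$\left(S{\left(2052 \right)} + z\right) \left(\sqrt{-1624973 - 723761} + 3364114\right) = \left(-39 + 133786\right) \left(\sqrt{-1624973 - 723761} + 3364114\right) = 133747 \left(\sqrt{-2348734} + 3364114\right) = 133747 \left(i \sqrt{2348734} + 3364114\right) = 133747 \left(3364114 + i \sqrt{2348734}\right) = 449940155158 + 133747 i \sqrt{2348734}$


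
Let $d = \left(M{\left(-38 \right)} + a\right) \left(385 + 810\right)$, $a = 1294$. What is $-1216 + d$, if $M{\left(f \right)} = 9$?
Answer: $1555869$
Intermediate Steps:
$d = 1557085$ ($d = \left(9 + 1294\right) \left(385 + 810\right) = 1303 \cdot 1195 = 1557085$)
$-1216 + d = -1216 + 1557085 = 1555869$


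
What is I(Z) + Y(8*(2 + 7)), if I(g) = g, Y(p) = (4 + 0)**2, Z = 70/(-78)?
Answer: 589/39 ≈ 15.103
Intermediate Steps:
Z = -35/39 (Z = 70*(-1/78) = -35/39 ≈ -0.89744)
Y(p) = 16 (Y(p) = 4**2 = 16)
I(Z) + Y(8*(2 + 7)) = -35/39 + 16 = 589/39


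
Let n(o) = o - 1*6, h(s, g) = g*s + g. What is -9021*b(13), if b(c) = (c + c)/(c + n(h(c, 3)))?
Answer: -234546/49 ≈ -4786.7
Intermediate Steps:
h(s, g) = g + g*s
n(o) = -6 + o (n(o) = o - 6 = -6 + o)
b(c) = 2*c/(-3 + 4*c) (b(c) = (c + c)/(c + (-6 + 3*(1 + c))) = (2*c)/(c + (-6 + (3 + 3*c))) = (2*c)/(c + (-3 + 3*c)) = (2*c)/(-3 + 4*c) = 2*c/(-3 + 4*c))
-9021*b(13) = -18042*13/(-3 + 4*13) = -18042*13/(-3 + 52) = -18042*13/49 = -9021*26/49 = -234546/49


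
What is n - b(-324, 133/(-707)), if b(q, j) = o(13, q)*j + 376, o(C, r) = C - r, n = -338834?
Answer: -34253807/101 ≈ -3.3915e+5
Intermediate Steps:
b(q, j) = 376 + j*(13 - q) (b(q, j) = (13 - q)*j + 376 = j*(13 - q) + 376 = 376 + j*(13 - q))
n - b(-324, 133/(-707)) = -338834 - (376 - 133/(-707)*(-13 - 324)) = -338834 - (376 - 1*133*(-1/707)*(-337)) = -338834 - (376 - 1*(-19/101)*(-337)) = -338834 - (376 - 6403/101) = -338834 - 1*31573/101 = -338834 - 31573/101 = -34253807/101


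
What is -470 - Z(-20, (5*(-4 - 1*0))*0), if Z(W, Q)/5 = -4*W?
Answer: -870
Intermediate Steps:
Z(W, Q) = -20*W (Z(W, Q) = 5*(-4*W) = -20*W)
-470 - Z(-20, (5*(-4 - 1*0))*0) = -470 - (-20)*(-20) = -470 - 1*400 = -470 - 400 = -870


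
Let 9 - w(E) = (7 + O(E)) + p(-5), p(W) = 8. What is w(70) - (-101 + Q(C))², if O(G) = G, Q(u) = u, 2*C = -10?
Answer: -11312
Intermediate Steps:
C = -5 (C = (½)*(-10) = -5)
w(E) = -6 - E (w(E) = 9 - ((7 + E) + 8) = 9 - (15 + E) = 9 + (-15 - E) = -6 - E)
w(70) - (-101 + Q(C))² = (-6 - 1*70) - (-101 - 5)² = (-6 - 70) - 1*(-106)² = -76 - 1*11236 = -76 - 11236 = -11312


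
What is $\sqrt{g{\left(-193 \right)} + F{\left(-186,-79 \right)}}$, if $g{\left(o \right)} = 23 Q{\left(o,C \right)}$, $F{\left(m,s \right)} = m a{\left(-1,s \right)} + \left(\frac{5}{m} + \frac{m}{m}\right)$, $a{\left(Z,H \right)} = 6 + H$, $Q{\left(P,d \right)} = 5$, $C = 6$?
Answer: $\frac{\sqrt{473756694}}{186} \approx 117.02$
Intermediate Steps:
$F{\left(m,s \right)} = 1 + \frac{5}{m} + m \left(6 + s\right)$ ($F{\left(m,s \right)} = m \left(6 + s\right) + \left(\frac{5}{m} + \frac{m}{m}\right) = m \left(6 + s\right) + \left(\frac{5}{m} + 1\right) = m \left(6 + s\right) + \left(1 + \frac{5}{m}\right) = 1 + \frac{5}{m} + m \left(6 + s\right)$)
$g{\left(o \right)} = 115$ ($g{\left(o \right)} = 23 \cdot 5 = 115$)
$\sqrt{g{\left(-193 \right)} + F{\left(-186,-79 \right)}} = \sqrt{115 + \frac{5 - 186 \left(1 - 186 \left(6 - 79\right)\right)}{-186}} = \sqrt{115 - \frac{5 - 186 \left(1 - -13578\right)}{186}} = \sqrt{115 - \frac{5 - 186 \left(1 + 13578\right)}{186}} = \sqrt{115 - \frac{5 - 2525694}{186}} = \sqrt{115 - - \frac{2525689}{186}} = \sqrt{115 + \frac{2525689}{186}} = \sqrt{\frac{2547079}{186}} = \frac{\sqrt{473756694}}{186}$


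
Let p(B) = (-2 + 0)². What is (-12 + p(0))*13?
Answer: -104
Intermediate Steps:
p(B) = 4 (p(B) = (-2)² = 4)
(-12 + p(0))*13 = (-12 + 4)*13 = -8*13 = -104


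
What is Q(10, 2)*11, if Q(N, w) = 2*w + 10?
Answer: 154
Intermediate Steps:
Q(N, w) = 10 + 2*w
Q(10, 2)*11 = (10 + 2*2)*11 = (10 + 4)*11 = 14*11 = 154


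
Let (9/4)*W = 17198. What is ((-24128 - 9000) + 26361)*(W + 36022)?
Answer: -2659363330/9 ≈ -2.9548e+8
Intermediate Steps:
W = 68792/9 (W = (4/9)*17198 = 68792/9 ≈ 7643.6)
((-24128 - 9000) + 26361)*(W + 36022) = ((-24128 - 9000) + 26361)*(68792/9 + 36022) = (-33128 + 26361)*(392990/9) = -6767*392990/9 = -2659363330/9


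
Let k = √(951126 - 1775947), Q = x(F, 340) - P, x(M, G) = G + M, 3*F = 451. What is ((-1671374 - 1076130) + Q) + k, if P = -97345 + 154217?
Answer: -8411657/3 + I*√824821 ≈ -2.8039e+6 + 908.2*I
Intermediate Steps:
F = 451/3 (F = (⅓)*451 = 451/3 ≈ 150.33)
P = 56872
Q = -169145/3 (Q = (340 + 451/3) - 1*56872 = 1471/3 - 56872 = -169145/3 ≈ -56382.)
k = I*√824821 (k = √(-824821) = I*√824821 ≈ 908.2*I)
((-1671374 - 1076130) + Q) + k = ((-1671374 - 1076130) - 169145/3) + I*√824821 = (-2747504 - 169145/3) + I*√824821 = -8411657/3 + I*√824821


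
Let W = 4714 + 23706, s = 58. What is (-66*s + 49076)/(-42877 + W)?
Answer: -45248/14457 ≈ -3.1298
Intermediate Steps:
W = 28420
(-66*s + 49076)/(-42877 + W) = (-66*58 + 49076)/(-42877 + 28420) = (-3828 + 49076)/(-14457) = 45248*(-1/14457) = -45248/14457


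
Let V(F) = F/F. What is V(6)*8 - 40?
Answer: -32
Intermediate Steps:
V(F) = 1
V(6)*8 - 40 = 1*8 - 40 = 8 - 40 = -32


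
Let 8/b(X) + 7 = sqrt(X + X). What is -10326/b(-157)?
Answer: 36141/4 - 5163*I*sqrt(314)/4 ≈ 9035.3 - 22872.0*I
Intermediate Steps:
b(X) = 8/(-7 + sqrt(2)*sqrt(X)) (b(X) = 8/(-7 + sqrt(X + X)) = 8/(-7 + sqrt(2*X)) = 8/(-7 + sqrt(2)*sqrt(X)))
-10326/b(-157) = -(-36141/4 + 5163*I*sqrt(314)/4) = -10326*(-7/8 + I*sqrt(314)/8) = 36141/4 - 5163*I*sqrt(314)/4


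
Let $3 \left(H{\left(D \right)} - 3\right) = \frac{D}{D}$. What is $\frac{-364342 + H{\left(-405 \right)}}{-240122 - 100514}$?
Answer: $\frac{273254}{255477} \approx 1.0696$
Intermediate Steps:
$H{\left(D \right)} = \frac{10}{3}$ ($H{\left(D \right)} = 3 + \frac{D \frac{1}{D}}{3} = 3 + \frac{1}{3} \cdot 1 = 3 + \frac{1}{3} = \frac{10}{3}$)
$\frac{-364342 + H{\left(-405 \right)}}{-240122 - 100514} = \frac{-364342 + \frac{10}{3}}{-240122 - 100514} = - \frac{1093016}{3 \left(-340636\right)} = \left(- \frac{1093016}{3}\right) \left(- \frac{1}{340636}\right) = \frac{273254}{255477}$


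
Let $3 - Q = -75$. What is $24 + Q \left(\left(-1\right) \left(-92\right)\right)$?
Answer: $7200$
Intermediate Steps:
$Q = 78$ ($Q = 3 - -75 = 3 + 75 = 78$)
$24 + Q \left(\left(-1\right) \left(-92\right)\right) = 24 + 78 \left(\left(-1\right) \left(-92\right)\right) = 24 + 78 \cdot 92 = 24 + 7176 = 7200$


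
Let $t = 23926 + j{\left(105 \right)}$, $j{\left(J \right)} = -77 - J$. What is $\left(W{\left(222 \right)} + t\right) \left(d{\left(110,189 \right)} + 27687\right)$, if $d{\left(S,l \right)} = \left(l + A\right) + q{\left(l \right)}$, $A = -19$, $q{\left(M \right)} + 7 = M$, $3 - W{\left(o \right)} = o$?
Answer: $659617475$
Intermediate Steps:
$W{\left(o \right)} = 3 - o$
$q{\left(M \right)} = -7 + M$
$d{\left(S,l \right)} = -26 + 2 l$ ($d{\left(S,l \right)} = \left(l - 19\right) + \left(-7 + l\right) = \left(-19 + l\right) + \left(-7 + l\right) = -26 + 2 l$)
$t = 23744$ ($t = 23926 - 182 = 23744$)
$\left(W{\left(222 \right)} + t\right) \left(d{\left(110,189 \right)} + 27687\right) = \left(\left(3 - 222\right) + 23744\right) \left(\left(-26 + 2 \cdot 189\right) + 27687\right) = \left(\left(3 - 222\right) + 23744\right) \left(\left(-26 + 378\right) + 27687\right) = \left(-219 + 23744\right) \left(352 + 27687\right) = 23525 \cdot 28039 = 659617475$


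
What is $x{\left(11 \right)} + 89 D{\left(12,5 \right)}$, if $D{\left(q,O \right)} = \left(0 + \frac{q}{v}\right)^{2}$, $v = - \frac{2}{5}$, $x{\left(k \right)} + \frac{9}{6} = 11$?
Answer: $\frac{160219}{2} \approx 80110.0$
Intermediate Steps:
$x{\left(k \right)} = \frac{19}{2}$ ($x{\left(k \right)} = - \frac{3}{2} + 11 = \frac{19}{2}$)
$v = - \frac{2}{5}$ ($v = \left(-2\right) \frac{1}{5} = - \frac{2}{5} \approx -0.4$)
$D{\left(q,O \right)} = \frac{25 q^{2}}{4}$ ($D{\left(q,O \right)} = \left(0 + \frac{q}{- \frac{2}{5}}\right)^{2} = \left(0 + q \left(- \frac{5}{2}\right)\right)^{2} = \left(0 - \frac{5 q}{2}\right)^{2} = \left(- \frac{5 q}{2}\right)^{2} = \frac{25 q^{2}}{4}$)
$x{\left(11 \right)} + 89 D{\left(12,5 \right)} = \frac{19}{2} + 89 \frac{25 \cdot 12^{2}}{4} = \frac{19}{2} + 89 \cdot \frac{25}{4} \cdot 144 = \frac{19}{2} + 89 \cdot 900 = \frac{19}{2} + 80100 = \frac{160219}{2}$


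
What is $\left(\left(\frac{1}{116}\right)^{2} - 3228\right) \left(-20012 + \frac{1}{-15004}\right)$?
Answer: $\frac{13042085579782383}{201893824} \approx 6.4599 \cdot 10^{7}$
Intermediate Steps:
$\left(\left(\frac{1}{116}\right)^{2} - 3228\right) \left(-20012 + \frac{1}{-15004}\right) = \left(\left(\frac{1}{116}\right)^{2} - 3228\right) \left(-20012 - \frac{1}{15004}\right) = \left(\frac{1}{13456} - 3228\right) \left(- \frac{300260049}{15004}\right) = \left(- \frac{43435967}{13456}\right) \left(- \frac{300260049}{15004}\right) = \frac{13042085579782383}{201893824}$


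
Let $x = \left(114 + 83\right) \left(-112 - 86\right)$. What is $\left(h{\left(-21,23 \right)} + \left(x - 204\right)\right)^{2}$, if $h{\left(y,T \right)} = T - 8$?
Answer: $1536248025$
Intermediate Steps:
$h{\left(y,T \right)} = -8 + T$
$x = -39006$ ($x = 197 \left(-198\right) = -39006$)
$\left(h{\left(-21,23 \right)} + \left(x - 204\right)\right)^{2} = \left(\left(-8 + 23\right) - 39210\right)^{2} = \left(15 - 39210\right)^{2} = \left(-39195\right)^{2} = 1536248025$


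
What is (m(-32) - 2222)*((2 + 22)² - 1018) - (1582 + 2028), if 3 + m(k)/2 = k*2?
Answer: 1037742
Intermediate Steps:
m(k) = -6 + 4*k (m(k) = -6 + 2*(k*2) = -6 + 2*(2*k) = -6 + 4*k)
(m(-32) - 2222)*((2 + 22)² - 1018) - (1582 + 2028) = ((-6 + 4*(-32)) - 2222)*((2 + 22)² - 1018) - (1582 + 2028) = ((-6 - 128) - 2222)*(24² - 1018) - 1*3610 = (-134 - 2222)*(576 - 1018) - 3610 = -2356*(-442) - 3610 = 1041352 - 3610 = 1037742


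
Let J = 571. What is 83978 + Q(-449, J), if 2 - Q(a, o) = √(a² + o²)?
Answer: 83980 - √527642 ≈ 83254.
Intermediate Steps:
Q(a, o) = 2 - √(a² + o²)
83978 + Q(-449, J) = 83978 + (2 - √((-449)² + 571²)) = 83978 + (2 - √(201601 + 326041)) = 83978 + (2 - √527642) = 83980 - √527642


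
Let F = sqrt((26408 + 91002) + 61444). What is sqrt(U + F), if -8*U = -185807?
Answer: sqrt(371614 + 16*sqrt(178854))/4 ≈ 153.78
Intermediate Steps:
U = 185807/8 (U = -1/8*(-185807) = 185807/8 ≈ 23226.)
F = sqrt(178854) (F = sqrt(117410 + 61444) = sqrt(178854) ≈ 422.91)
sqrt(U + F) = sqrt(185807/8 + sqrt(178854))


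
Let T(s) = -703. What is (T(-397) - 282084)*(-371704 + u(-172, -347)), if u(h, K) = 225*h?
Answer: 116056915948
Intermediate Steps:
(T(-397) - 282084)*(-371704 + u(-172, -347)) = (-703 - 282084)*(-371704 + 225*(-172)) = -282787*(-371704 - 38700) = -282787*(-410404) = 116056915948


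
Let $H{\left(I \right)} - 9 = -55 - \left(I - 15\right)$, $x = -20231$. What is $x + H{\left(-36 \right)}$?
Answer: $-20226$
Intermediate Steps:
$H{\left(I \right)} = -31 - I$ ($H{\left(I \right)} = 9 - \left(40 + I\right) = -31 - I$)
$x + H{\left(-36 \right)} = -20231 - -5 = -20231 + \left(-31 + 36\right) = -20231 + 5 = -20226$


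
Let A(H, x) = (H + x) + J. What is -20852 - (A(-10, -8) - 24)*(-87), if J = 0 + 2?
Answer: -24332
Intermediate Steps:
J = 2
A(H, x) = 2 + H + x (A(H, x) = (H + x) + 2 = 2 + H + x)
-20852 - (A(-10, -8) - 24)*(-87) = -20852 - ((2 - 10 - 8) - 24)*(-87) = -20852 - (-16 - 24)*(-87) = -20852 - (-40)*(-87) = -20852 - 1*3480 = -20852 - 3480 = -24332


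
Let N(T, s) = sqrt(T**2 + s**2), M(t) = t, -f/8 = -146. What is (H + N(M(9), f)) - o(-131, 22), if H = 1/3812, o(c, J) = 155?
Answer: -590859/3812 + 97*sqrt(145) ≈ 1013.0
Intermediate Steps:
f = 1168 (f = -8*(-146) = 1168)
H = 1/3812 ≈ 0.00026233
(H + N(M(9), f)) - o(-131, 22) = (1/3812 + sqrt(9**2 + 1168**2)) - 1*155 = (1/3812 + sqrt(81 + 1364224)) - 155 = (1/3812 + sqrt(1364305)) - 155 = (1/3812 + 97*sqrt(145)) - 155 = -590859/3812 + 97*sqrt(145)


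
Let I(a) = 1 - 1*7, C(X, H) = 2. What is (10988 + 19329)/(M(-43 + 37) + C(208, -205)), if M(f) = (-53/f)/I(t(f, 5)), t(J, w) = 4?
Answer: 1091412/19 ≈ 57443.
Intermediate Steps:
I(a) = -6 (I(a) = 1 - 7 = -6)
M(f) = 53/(6*f) (M(f) = -53/f/(-6) = -53/f*(-⅙) = 53/(6*f))
(10988 + 19329)/(M(-43 + 37) + C(208, -205)) = (10988 + 19329)/(53/(6*(-43 + 37)) + 2) = 30317/((53/6)/(-6) + 2) = 30317/((53/6)*(-⅙) + 2) = 30317/(-53/36 + 2) = 30317/(19/36) = 30317*(36/19) = 1091412/19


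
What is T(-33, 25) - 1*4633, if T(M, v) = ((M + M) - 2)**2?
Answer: -9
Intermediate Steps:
T(M, v) = (-2 + 2*M)**2 (T(M, v) = (2*M - 2)**2 = (-2 + 2*M)**2)
T(-33, 25) - 1*4633 = 4*(-1 - 33)**2 - 1*4633 = 4*(-34)**2 - 4633 = 4*1156 - 4633 = 4624 - 4633 = -9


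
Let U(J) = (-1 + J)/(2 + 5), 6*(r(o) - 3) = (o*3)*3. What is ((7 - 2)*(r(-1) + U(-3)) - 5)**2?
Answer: 25/196 ≈ 0.12755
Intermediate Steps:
r(o) = 3 + 3*o/2 (r(o) = 3 + ((o*3)*3)/6 = 3 + ((3*o)*3)/6 = 3 + (9*o)/6 = 3 + 3*o/2)
U(J) = -1/7 + J/7 (U(J) = (-1 + J)/7 = (-1 + J)*(1/7) = -1/7 + J/7)
((7 - 2)*(r(-1) + U(-3)) - 5)**2 = ((7 - 2)*((3 + (3/2)*(-1)) + (-1/7 + (1/7)*(-3))) - 5)**2 = (5*((3 - 3/2) + (-1/7 - 3/7)) - 5)**2 = (5*(3/2 - 4/7) - 5)**2 = (5*(13/14) - 5)**2 = (65/14 - 5)**2 = (-5/14)**2 = 25/196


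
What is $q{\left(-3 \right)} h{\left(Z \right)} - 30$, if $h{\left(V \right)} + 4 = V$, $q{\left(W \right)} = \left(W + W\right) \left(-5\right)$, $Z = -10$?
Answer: $-450$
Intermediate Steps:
$q{\left(W \right)} = - 10 W$ ($q{\left(W \right)} = 2 W \left(-5\right) = - 10 W$)
$h{\left(V \right)} = -4 + V$
$q{\left(-3 \right)} h{\left(Z \right)} - 30 = \left(-10\right) \left(-3\right) \left(-4 - 10\right) - 30 = 30 \left(-14\right) - 30 = -420 - 30 = -450$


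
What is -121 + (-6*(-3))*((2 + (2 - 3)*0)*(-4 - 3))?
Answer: -373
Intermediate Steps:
-121 + (-6*(-3))*((2 + (2 - 3)*0)*(-4 - 3)) = -121 + 18*((2 - 1*0)*(-7)) = -121 + 18*((2 + 0)*(-7)) = -121 + 18*(2*(-7)) = -121 + 18*(-14) = -121 - 252 = -373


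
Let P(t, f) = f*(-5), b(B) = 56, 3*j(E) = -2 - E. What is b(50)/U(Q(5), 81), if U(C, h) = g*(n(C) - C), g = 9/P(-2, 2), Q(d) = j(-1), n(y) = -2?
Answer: 112/3 ≈ 37.333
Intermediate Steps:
j(E) = -2/3 - E/3 (j(E) = (-2 - E)/3 = -2/3 - E/3)
P(t, f) = -5*f
Q(d) = -1/3 (Q(d) = -2/3 - 1/3*(-1) = -2/3 + 1/3 = -1/3)
g = -9/10 (g = 9/((-5*2)) = 9/(-10) = 9*(-1/10) = -9/10 ≈ -0.90000)
U(C, h) = 9/5 + 9*C/10 (U(C, h) = -9*(-2 - C)/10 = 9/5 + 9*C/10)
b(50)/U(Q(5), 81) = 56/(9/5 + (9/10)*(-1/3)) = 56/(9/5 - 3/10) = 56/(3/2) = 56*(2/3) = 112/3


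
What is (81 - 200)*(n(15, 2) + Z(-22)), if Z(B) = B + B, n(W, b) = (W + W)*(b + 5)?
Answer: -19754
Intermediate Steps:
n(W, b) = 2*W*(5 + b) (n(W, b) = (2*W)*(5 + b) = 2*W*(5 + b))
Z(B) = 2*B
(81 - 200)*(n(15, 2) + Z(-22)) = (81 - 200)*(2*15*(5 + 2) + 2*(-22)) = -119*(2*15*7 - 44) = -119*(210 - 44) = -119*166 = -19754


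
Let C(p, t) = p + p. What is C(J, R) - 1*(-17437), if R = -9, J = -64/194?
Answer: 1691325/97 ≈ 17436.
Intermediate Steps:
J = -32/97 (J = -64*1/194 = -32/97 ≈ -0.32990)
C(p, t) = 2*p
C(J, R) - 1*(-17437) = 2*(-32/97) - 1*(-17437) = -64/97 + 17437 = 1691325/97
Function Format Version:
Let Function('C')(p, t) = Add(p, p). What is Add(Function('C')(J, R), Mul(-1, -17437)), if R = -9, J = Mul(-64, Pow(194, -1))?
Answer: Rational(1691325, 97) ≈ 17436.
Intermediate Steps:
J = Rational(-32, 97) (J = Mul(-64, Rational(1, 194)) = Rational(-32, 97) ≈ -0.32990)
Function('C')(p, t) = Mul(2, p)
Add(Function('C')(J, R), Mul(-1, -17437)) = Add(Mul(2, Rational(-32, 97)), Mul(-1, -17437)) = Add(Rational(-64, 97), 17437) = Rational(1691325, 97)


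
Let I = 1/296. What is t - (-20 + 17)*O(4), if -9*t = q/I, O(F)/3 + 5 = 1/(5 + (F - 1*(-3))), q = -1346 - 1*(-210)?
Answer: 1343431/36 ≈ 37318.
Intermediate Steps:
I = 1/296 ≈ 0.0033784
q = -1136 (q = -1346 + 210 = -1136)
O(F) = -15 + 3/(8 + F) (O(F) = -15 + 3/(5 + (F - 1*(-3))) = -15 + 3/(5 + (F + 3)) = -15 + 3/(5 + (3 + F)) = -15 + 3/(8 + F))
t = 336256/9 (t = -(-1136)/(9*1/296) = -(-1136)*296/9 = -⅑*(-336256) = 336256/9 ≈ 37362.)
t - (-20 + 17)*O(4) = 336256/9 - (-20 + 17)*3*(-39 - 5*4)/(8 + 4) = 336256/9 - (-3)*3*(-39 - 20)/12 = 336256/9 - (-3)*3*(1/12)*(-59) = 336256/9 - (-3)*(-59)/4 = 336256/9 - 1*177/4 = 336256/9 - 177/4 = 1343431/36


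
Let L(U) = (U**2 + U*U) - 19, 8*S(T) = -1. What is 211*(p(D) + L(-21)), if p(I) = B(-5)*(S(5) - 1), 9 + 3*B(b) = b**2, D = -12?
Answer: 180827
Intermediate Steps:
B(b) = -3 + b**2/3
S(T) = -1/8 (S(T) = (1/8)*(-1) = -1/8)
L(U) = -19 + 2*U**2 (L(U) = (U**2 + U**2) - 19 = 2*U**2 - 19 = -19 + 2*U**2)
p(I) = -6 (p(I) = (-3 + (1/3)*(-5)**2)*(-1/8 - 1) = (-3 + (1/3)*25)*(-9/8) = (-3 + 25/3)*(-9/8) = (16/3)*(-9/8) = -6)
211*(p(D) + L(-21)) = 211*(-6 + (-19 + 2*(-21)**2)) = 211*(-6 + (-19 + 2*441)) = 211*(-6 + (-19 + 882)) = 211*(-6 + 863) = 211*857 = 180827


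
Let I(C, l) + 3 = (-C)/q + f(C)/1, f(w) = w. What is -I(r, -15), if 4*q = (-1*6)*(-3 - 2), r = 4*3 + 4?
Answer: -163/15 ≈ -10.867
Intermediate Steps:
r = 16 (r = 12 + 4 = 16)
q = 15/2 (q = ((-1*6)*(-3 - 2))/4 = (-6*(-5))/4 = (¼)*30 = 15/2 ≈ 7.5000)
I(C, l) = -3 + 13*C/15 (I(C, l) = -3 + ((-C)/(15/2) + C/1) = -3 + (-C*(2/15) + C*1) = -3 + (-2*C/15 + C) = -3 + 13*C/15)
-I(r, -15) = -(-3 + (13/15)*16) = -(-3 + 208/15) = -1*163/15 = -163/15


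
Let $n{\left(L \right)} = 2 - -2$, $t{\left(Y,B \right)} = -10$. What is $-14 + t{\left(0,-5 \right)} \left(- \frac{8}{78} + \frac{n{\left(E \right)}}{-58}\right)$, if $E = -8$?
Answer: $- \frac{13894}{1131} \approx -12.285$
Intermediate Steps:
$n{\left(L \right)} = 4$ ($n{\left(L \right)} = 2 + 2 = 4$)
$-14 + t{\left(0,-5 \right)} \left(- \frac{8}{78} + \frac{n{\left(E \right)}}{-58}\right) = -14 - 10 \left(- \frac{8}{78} + \frac{4}{-58}\right) = -14 - 10 \left(\left(-8\right) \frac{1}{78} + 4 \left(- \frac{1}{58}\right)\right) = -14 - 10 \left(- \frac{4}{39} - \frac{2}{29}\right) = -14 - - \frac{1940}{1131} = -14 + \frac{1940}{1131} = - \frac{13894}{1131}$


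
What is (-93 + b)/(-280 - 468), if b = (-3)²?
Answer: 21/187 ≈ 0.11230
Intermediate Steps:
b = 9
(-93 + b)/(-280 - 468) = (-93 + 9)/(-280 - 468) = -84/(-748) = -84*(-1/748) = 21/187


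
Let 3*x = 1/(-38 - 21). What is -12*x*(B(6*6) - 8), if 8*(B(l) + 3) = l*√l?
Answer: 64/59 ≈ 1.0847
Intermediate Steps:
B(l) = -3 + l^(3/2)/8 (B(l) = -3 + (l*√l)/8 = -3 + l^(3/2)/8)
x = -1/177 (x = 1/(3*(-38 - 21)) = (⅓)/(-59) = (⅓)*(-1/59) = -1/177 ≈ -0.0056497)
-12*x*(B(6*6) - 8) = -(-4)*((-3 + (6*6)^(3/2)/8) - 8)/59 = -(-4)*((-3 + 36^(3/2)/8) - 8)/59 = -(-4)*((-3 + (⅛)*216) - 8)/59 = -(-4)*((-3 + 27) - 8)/59 = -(-4)*(24 - 8)/59 = -(-4)*16/59 = -12*(-16/177) = 64/59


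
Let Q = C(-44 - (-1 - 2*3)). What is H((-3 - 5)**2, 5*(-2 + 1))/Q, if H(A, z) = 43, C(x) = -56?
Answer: -43/56 ≈ -0.76786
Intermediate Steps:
Q = -56
H((-3 - 5)**2, 5*(-2 + 1))/Q = 43/(-56) = 43*(-1/56) = -43/56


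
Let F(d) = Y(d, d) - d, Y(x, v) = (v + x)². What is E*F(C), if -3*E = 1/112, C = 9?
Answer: -15/16 ≈ -0.93750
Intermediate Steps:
E = -1/336 (E = -⅓/112 = -⅓*1/112 = -1/336 ≈ -0.0029762)
F(d) = -d + 4*d² (F(d) = (d + d)² - d = (2*d)² - d = 4*d² - d = -d + 4*d²)
E*F(C) = -3*(-1 + 4*9)/112 = -3*(-1 + 36)/112 = -3*35/112 = -1/336*315 = -15/16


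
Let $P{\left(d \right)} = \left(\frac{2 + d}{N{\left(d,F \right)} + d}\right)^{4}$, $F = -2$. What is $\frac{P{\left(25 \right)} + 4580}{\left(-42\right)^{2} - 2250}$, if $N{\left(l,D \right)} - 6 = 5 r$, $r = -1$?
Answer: $- \frac{2093481521}{222090336} \approx -9.4263$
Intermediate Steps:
$N{\left(l,D \right)} = 1$ ($N{\left(l,D \right)} = 6 + 5 \left(-1\right) = 6 - 5 = 1$)
$P{\left(d \right)} = \frac{\left(2 + d\right)^{4}}{\left(1 + d\right)^{4}}$ ($P{\left(d \right)} = \left(\frac{2 + d}{1 + d}\right)^{4} = \frac{\left(2 + d\right)^{4}}{\left(1 + d\right)^{4}}$)
$\frac{P{\left(25 \right)} + 4580}{\left(-42\right)^{2} - 2250} = \frac{\frac{\left(2 + 25\right)^{4}}{\left(1 + 25\right)^{4}} + 4580}{\left(-42\right)^{2} - 2250} = \frac{\frac{27^{4}}{456976} + 4580}{1764 - 2250} = \frac{\frac{1}{456976} \cdot 531441 + 4580}{-486} = \left(\frac{531441}{456976} + 4580\right) \left(- \frac{1}{486}\right) = \frac{2093481521}{456976} \left(- \frac{1}{486}\right) = - \frac{2093481521}{222090336}$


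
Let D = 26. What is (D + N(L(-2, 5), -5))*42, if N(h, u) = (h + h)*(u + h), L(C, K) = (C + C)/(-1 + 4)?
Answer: 5404/3 ≈ 1801.3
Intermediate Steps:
L(C, K) = 2*C/3 (L(C, K) = (2*C)/3 = (2*C)*(⅓) = 2*C/3)
N(h, u) = 2*h*(h + u) (N(h, u) = (2*h)*(h + u) = 2*h*(h + u))
(D + N(L(-2, 5), -5))*42 = (26 + 2*((⅔)*(-2))*((⅔)*(-2) - 5))*42 = (26 + 2*(-4/3)*(-4/3 - 5))*42 = (26 + 2*(-4/3)*(-19/3))*42 = (26 + 152/9)*42 = (386/9)*42 = 5404/3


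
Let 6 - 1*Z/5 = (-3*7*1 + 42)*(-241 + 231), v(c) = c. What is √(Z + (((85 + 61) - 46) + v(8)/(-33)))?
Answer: 2*√321189/33 ≈ 34.348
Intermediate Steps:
Z = 1080 (Z = 30 - 5*(-3*7*1 + 42)*(-241 + 231) = 30 - 5*(-21*1 + 42)*(-10) = 30 - 5*(-21 + 42)*(-10) = 30 - 105*(-10) = 30 - 5*(-210) = 30 + 1050 = 1080)
√(Z + (((85 + 61) - 46) + v(8)/(-33))) = √(1080 + (((85 + 61) - 46) + 8/(-33))) = √(1080 + ((146 - 46) + 8*(-1/33))) = √(1080 + (100 - 8/33)) = √(1080 + 3292/33) = √(38932/33) = 2*√321189/33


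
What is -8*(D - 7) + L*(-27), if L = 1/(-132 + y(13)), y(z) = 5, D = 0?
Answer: 7139/127 ≈ 56.213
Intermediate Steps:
L = -1/127 (L = 1/(-132 + 5) = 1/(-127) = -1/127 ≈ -0.0078740)
-8*(D - 7) + L*(-27) = -8*(0 - 7) - 1/127*(-27) = -8*(-7) + 27/127 = 56 + 27/127 = 7139/127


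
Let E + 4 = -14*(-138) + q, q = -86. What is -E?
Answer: -1842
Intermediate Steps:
E = 1842 (E = -4 + (-14*(-138) - 86) = -4 + (1932 - 86) = -4 + 1846 = 1842)
-E = -1*1842 = -1842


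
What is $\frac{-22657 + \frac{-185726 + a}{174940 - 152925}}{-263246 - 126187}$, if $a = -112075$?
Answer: $\frac{71298808}{1224766785} \approx 0.058214$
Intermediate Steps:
$\frac{-22657 + \frac{-185726 + a}{174940 - 152925}}{-263246 - 126187} = \frac{-22657 + \frac{-185726 - 112075}{174940 - 152925}}{-263246 - 126187} = \frac{-22657 - \frac{297801}{22015}}{-389433} = \left(-22657 - \frac{42543}{3145}\right) \left(- \frac{1}{389433}\right) = \left(- \frac{71298808}{3145}\right) \left(- \frac{1}{389433}\right) = \frac{71298808}{1224766785}$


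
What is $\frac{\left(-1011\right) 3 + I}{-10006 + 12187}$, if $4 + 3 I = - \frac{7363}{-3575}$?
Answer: $- \frac{32535862}{23391225} \approx -1.3909$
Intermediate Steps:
$I = - \frac{6937}{10725}$ ($I = - \frac{4}{3} + \frac{\left(-7363\right) \frac{1}{-3575}}{3} = - \frac{4}{3} + \frac{\left(-7363\right) \left(- \frac{1}{3575}\right)}{3} = - \frac{4}{3} + \frac{1}{3} \cdot \frac{7363}{3575} = - \frac{4}{3} + \frac{7363}{10725} = - \frac{6937}{10725} \approx -0.64681$)
$\frac{\left(-1011\right) 3 + I}{-10006 + 12187} = \frac{\left(-1011\right) 3 - \frac{6937}{10725}}{-10006 + 12187} = \frac{-3033 - \frac{6937}{10725}}{2181} = \left(- \frac{32535862}{10725}\right) \frac{1}{2181} = - \frac{32535862}{23391225}$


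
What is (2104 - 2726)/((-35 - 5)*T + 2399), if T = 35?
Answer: -622/999 ≈ -0.62262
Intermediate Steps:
(2104 - 2726)/((-35 - 5)*T + 2399) = (2104 - 2726)/((-35 - 5)*35 + 2399) = -622/(-40*35 + 2399) = -622/(-1400 + 2399) = -622/999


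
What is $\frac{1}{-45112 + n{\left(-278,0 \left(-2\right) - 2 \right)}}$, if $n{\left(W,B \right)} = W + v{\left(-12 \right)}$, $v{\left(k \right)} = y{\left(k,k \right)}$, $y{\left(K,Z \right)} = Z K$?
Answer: $- \frac{1}{45246} \approx -2.2101 \cdot 10^{-5}$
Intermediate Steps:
$y{\left(K,Z \right)} = K Z$
$v{\left(k \right)} = k^{2}$ ($v{\left(k \right)} = k k = k^{2}$)
$n{\left(W,B \right)} = 144 + W$ ($n{\left(W,B \right)} = W + \left(-12\right)^{2} = W + 144 = 144 + W$)
$\frac{1}{-45112 + n{\left(-278,0 \left(-2\right) - 2 \right)}} = \frac{1}{-45112 + \left(144 - 278\right)} = \frac{1}{-45112 - 134} = \frac{1}{-45246} = - \frac{1}{45246}$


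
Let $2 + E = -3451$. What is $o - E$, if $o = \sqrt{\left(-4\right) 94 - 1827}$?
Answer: $3453 + i \sqrt{2203} \approx 3453.0 + 46.936 i$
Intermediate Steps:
$E = -3453$ ($E = -2 - 3451 = -3453$)
$o = i \sqrt{2203}$ ($o = \sqrt{-376 - 1827} = \sqrt{-2203} = i \sqrt{2203} \approx 46.936 i$)
$o - E = i \sqrt{2203} - -3453 = i \sqrt{2203} + 3453 = 3453 + i \sqrt{2203}$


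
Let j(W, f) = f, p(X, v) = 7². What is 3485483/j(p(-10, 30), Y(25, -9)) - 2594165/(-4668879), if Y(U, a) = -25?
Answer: -16273233529432/116721975 ≈ -1.3942e+5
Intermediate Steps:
p(X, v) = 49
3485483/j(p(-10, 30), Y(25, -9)) - 2594165/(-4668879) = 3485483/(-25) - 2594165/(-4668879) = 3485483*(-1/25) - 2594165*(-1/4668879) = -3485483/25 + 2594165/4668879 = -16273233529432/116721975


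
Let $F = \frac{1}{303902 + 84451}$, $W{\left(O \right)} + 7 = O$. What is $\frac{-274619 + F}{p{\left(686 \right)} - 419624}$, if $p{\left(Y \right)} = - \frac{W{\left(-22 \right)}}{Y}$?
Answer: $\frac{10451613025588}{15970297839765} \approx 0.65444$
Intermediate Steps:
$W{\left(O \right)} = -7 + O$
$F = \frac{1}{388353} \approx 2.575 \cdot 10^{-6}$
$p{\left(Y \right)} = \frac{29}{Y}$ ($p{\left(Y \right)} = - \frac{-7 - 22}{Y} = - \frac{-29}{Y} = \frac{29}{Y}$)
$\frac{-274619 + F}{p{\left(686 \right)} - 419624} = \frac{-274619 + \frac{1}{388353}}{\frac{29}{686} - 419624} = - \frac{106649112506}{388353 \left(29 \cdot \frac{1}{686} - 419624\right)} = - \frac{106649112506}{388353 \left(\frac{29}{686} - 419624\right)} = - \frac{106649112506}{388353 \left(- \frac{287862035}{686}\right)} = \left(- \frac{106649112506}{388353}\right) \left(- \frac{686}{287862035}\right) = \frac{10451613025588}{15970297839765}$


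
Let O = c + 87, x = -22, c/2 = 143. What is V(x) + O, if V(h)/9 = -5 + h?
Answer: 130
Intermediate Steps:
c = 286 (c = 2*143 = 286)
V(h) = -45 + 9*h (V(h) = 9*(-5 + h) = -45 + 9*h)
O = 373 (O = 286 + 87 = 373)
V(x) + O = (-45 + 9*(-22)) + 373 = (-45 - 198) + 373 = -243 + 373 = 130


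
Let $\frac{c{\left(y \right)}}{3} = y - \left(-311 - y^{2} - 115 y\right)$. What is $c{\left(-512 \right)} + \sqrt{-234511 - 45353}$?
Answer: $609189 + 78 i \sqrt{46} \approx 6.0919 \cdot 10^{5} + 529.02 i$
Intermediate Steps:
$c{\left(y \right)} = 933 + 3 y^{2} + 348 y$ ($c{\left(y \right)} = 3 \left(y - \left(-311 - y^{2} - 115 y\right)\right) = 3 \left(y + \left(311 + y^{2} + 115 y\right)\right) = 3 \left(311 + y^{2} + 116 y\right) = 933 + 3 y^{2} + 348 y$)
$c{\left(-512 \right)} + \sqrt{-234511 - 45353} = \left(933 + 3 \left(-512\right)^{2} + 348 \left(-512\right)\right) + \sqrt{-234511 - 45353} = \left(933 + 3 \cdot 262144 - 178176\right) + \sqrt{-279864} = \left(933 + 786432 - 178176\right) + 78 i \sqrt{46} = 609189 + 78 i \sqrt{46}$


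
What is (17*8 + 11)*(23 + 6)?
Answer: 4263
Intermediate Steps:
(17*8 + 11)*(23 + 6) = (136 + 11)*29 = 147*29 = 4263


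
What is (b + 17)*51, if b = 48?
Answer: 3315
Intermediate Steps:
(b + 17)*51 = (48 + 17)*51 = 65*51 = 3315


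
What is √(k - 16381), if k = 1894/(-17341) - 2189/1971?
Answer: I*√2126433300436721706/11393037 ≈ 127.99*I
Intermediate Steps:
k = -41692523/34179111 (k = 1894*(-1/17341) - 2189*1/1971 = -1894/17341 - 2189/1971 = -41692523/34179111 ≈ -1.2198)
√(k - 16381) = √(-41692523/34179111 - 16381) = √(-559929709814/34179111) = I*√2126433300436721706/11393037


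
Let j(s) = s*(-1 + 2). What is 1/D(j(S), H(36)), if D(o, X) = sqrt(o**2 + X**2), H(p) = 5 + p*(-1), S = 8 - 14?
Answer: sqrt(997)/997 ≈ 0.031670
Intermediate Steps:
S = -6
j(s) = s (j(s) = s*1 = s)
H(p) = 5 - p
D(o, X) = sqrt(X**2 + o**2)
1/D(j(S), H(36)) = 1/(sqrt((5 - 1*36)**2 + (-6)**2)) = 1/(sqrt((5 - 36)**2 + 36)) = 1/(sqrt((-31)**2 + 36)) = 1/(sqrt(961 + 36)) = 1/(sqrt(997)) = sqrt(997)/997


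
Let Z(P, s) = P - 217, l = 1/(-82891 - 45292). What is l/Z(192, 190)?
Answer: 1/3204575 ≈ 3.1205e-7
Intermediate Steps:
l = -1/128183 (l = 1/(-128183) = -1/128183 ≈ -7.8013e-6)
Z(P, s) = -217 + P
l/Z(192, 190) = -1/(128183*(-217 + 192)) = -1/128183/(-25) = -1/128183*(-1/25) = 1/3204575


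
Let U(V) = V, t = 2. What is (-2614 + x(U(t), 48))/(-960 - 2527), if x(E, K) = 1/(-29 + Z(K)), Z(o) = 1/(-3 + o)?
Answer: 10753/14344 ≈ 0.74965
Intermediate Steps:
x(E, K) = 1/(-29 + 1/(-3 + K))
(-2614 + x(U(t), 48))/(-960 - 2527) = (-2614 + (3 - 1*48)/(-88 + 29*48))/(-960 - 2527) = (-2614 + (3 - 48)/(-88 + 1392))/(-3487) = (-2614 - 45/1304)*(-1/3487) = -3408701/1304*(-1/3487) = 10753/14344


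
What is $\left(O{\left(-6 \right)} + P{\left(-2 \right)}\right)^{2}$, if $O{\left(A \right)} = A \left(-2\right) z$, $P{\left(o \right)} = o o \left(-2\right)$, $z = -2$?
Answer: $1024$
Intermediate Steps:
$P{\left(o \right)} = - 2 o^{2}$ ($P{\left(o \right)} = o \left(- 2 o\right) = - 2 o^{2}$)
$O{\left(A \right)} = 4 A$ ($O{\left(A \right)} = A \left(-2\right) \left(-2\right) = - 2 A \left(-2\right) = 4 A$)
$\left(O{\left(-6 \right)} + P{\left(-2 \right)}\right)^{2} = \left(4 \left(-6\right) - 2 \left(-2\right)^{2}\right)^{2} = \left(-24 - 8\right)^{2} = \left(-32\right)^{2} = 1024$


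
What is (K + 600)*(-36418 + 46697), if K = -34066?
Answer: -343997014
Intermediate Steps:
(K + 600)*(-36418 + 46697) = (-34066 + 600)*(-36418 + 46697) = -33466*10279 = -343997014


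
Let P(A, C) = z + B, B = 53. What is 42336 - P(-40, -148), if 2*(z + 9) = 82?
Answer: 42251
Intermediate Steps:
z = 32 (z = -9 + (1/2)*82 = -9 + 41 = 32)
P(A, C) = 85 (P(A, C) = 32 + 53 = 85)
42336 - P(-40, -148) = 42336 - 1*85 = 42336 - 85 = 42251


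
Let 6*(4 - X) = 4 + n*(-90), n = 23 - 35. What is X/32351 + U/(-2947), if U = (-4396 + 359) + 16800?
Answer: -1240249349/286015191 ≈ -4.3363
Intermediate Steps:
n = -12
U = 12763 (U = -4037 + 16800 = 12763)
X = -530/3 (X = 4 - (4 - 12*(-90))/6 = 4 - (4 + 1080)/6 = 4 - ⅙*1084 = 4 - 542/3 = -530/3 ≈ -176.67)
X/32351 + U/(-2947) = -530/3/32351 + 12763/(-2947) = -530/3*1/32351 + 12763*(-1/2947) = -530/97053 - 12763/2947 = -1240249349/286015191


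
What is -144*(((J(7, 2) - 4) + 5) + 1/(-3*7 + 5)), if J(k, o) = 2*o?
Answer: -711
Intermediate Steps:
-144*(((J(7, 2) - 4) + 5) + 1/(-3*7 + 5)) = -144*(((2*2 - 4) + 5) + 1/(-3*7 + 5)) = -144*(((4 - 4) + 5) + 1/(-21 + 5)) = -144*((0 + 5) + 1/(-16)) = -144*(5 - 1/16) = -144*79/16 = -711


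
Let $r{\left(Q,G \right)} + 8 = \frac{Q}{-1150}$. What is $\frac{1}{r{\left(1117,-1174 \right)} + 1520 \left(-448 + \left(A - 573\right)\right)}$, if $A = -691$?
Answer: $- \frac{1150}{2992586317} \approx -3.8428 \cdot 10^{-7}$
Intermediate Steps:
$r{\left(Q,G \right)} = -8 - \frac{Q}{1150}$ ($r{\left(Q,G \right)} = -8 + \frac{Q}{-1150} = -8 + Q \left(- \frac{1}{1150}\right) = -8 - \frac{Q}{1150}$)
$\frac{1}{r{\left(1117,-1174 \right)} + 1520 \left(-448 + \left(A - 573\right)\right)} = \frac{1}{\left(-8 - \frac{1117}{1150}\right) + 1520 \left(-448 - 1264\right)} = \frac{1}{- \frac{10317}{1150} + 1520 \left(-448 - 1264\right)} = \frac{1}{- \frac{10317}{1150} + 1520 \left(-1712\right)} = \frac{1}{- \frac{10317}{1150} - 2602240} = \frac{1}{- \frac{2992586317}{1150}} = - \frac{1150}{2992586317}$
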